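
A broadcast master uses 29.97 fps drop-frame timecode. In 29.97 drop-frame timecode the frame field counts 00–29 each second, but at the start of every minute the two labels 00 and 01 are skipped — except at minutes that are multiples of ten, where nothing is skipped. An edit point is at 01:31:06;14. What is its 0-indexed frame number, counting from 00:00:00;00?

163830

As if non-drop at 30 labels/s: (1 × 3600 + 31 × 60 + 6) × 30 + 14 = 163994.
Minute boundaries passed: 91; those not divisible by 10: 91 − 9 = 82; dropped labels = 2 × 82 = 164.
Actual frame index = 163994 − 164 = 163830.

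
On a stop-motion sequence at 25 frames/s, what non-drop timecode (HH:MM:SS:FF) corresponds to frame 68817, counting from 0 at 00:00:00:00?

00:45:52:17

68817 ÷ 25 = 2752 full seconds, remainder 17 frames.
2752 s = 0 h 45 min 52 s.
Timecode: 00:45:52:17.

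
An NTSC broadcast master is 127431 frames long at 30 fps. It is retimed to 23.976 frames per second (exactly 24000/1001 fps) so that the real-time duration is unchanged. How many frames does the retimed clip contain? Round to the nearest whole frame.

Frames at target rate = 127431 × (24000/1001) / (30) = 101944800/1001 ≈ 101842.957.
Nearest whole frame: 101843.

101843 frames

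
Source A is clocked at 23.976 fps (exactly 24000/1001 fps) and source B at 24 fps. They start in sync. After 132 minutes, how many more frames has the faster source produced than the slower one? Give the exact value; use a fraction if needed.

132 min = 7920 s.
A emits 24000/1001 × 7920 = 17280000/91 frames; B emits 24 × 7920 = 190080.
Difference = 17280/91 frames (≈ 189.8901); B is ahead of A.

17280/91 frames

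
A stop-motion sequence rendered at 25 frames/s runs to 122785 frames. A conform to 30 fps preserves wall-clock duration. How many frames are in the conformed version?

147342 frames

Target frames = source frames × (target rate / source rate) = 122785 × (30)/(25) = 122785 × 6/5 = 147342.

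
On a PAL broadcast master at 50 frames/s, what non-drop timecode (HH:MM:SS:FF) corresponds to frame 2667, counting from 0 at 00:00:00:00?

2667 ÷ 50 = 53 full seconds, remainder 17 frames.
53 s = 0 h 0 min 53 s.
Timecode: 00:00:53:17.

00:00:53:17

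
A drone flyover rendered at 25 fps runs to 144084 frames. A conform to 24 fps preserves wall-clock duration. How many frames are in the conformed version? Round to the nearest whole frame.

Frames at target rate = 144084 × (24) / (25) = 3458016/25 ≈ 138320.640.
Nearest whole frame: 138321.

138321 frames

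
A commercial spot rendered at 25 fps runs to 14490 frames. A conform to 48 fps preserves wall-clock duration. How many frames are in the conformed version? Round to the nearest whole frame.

27821 frames

Frames at target rate = 14490 × (48) / (25) = 139104/5 ≈ 27820.800.
Nearest whole frame: 27821.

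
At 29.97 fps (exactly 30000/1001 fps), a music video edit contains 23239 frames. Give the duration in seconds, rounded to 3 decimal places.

Running time = 23239 × 1001/30000 = 23262239/30000 s ≈ 775.408 s.

775.408 seconds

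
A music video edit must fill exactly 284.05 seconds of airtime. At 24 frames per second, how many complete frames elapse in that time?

6817 frames

Frames = 284.05 × 24 = 34086/5 ≈ 6817.2000.
Complete frames: 6817.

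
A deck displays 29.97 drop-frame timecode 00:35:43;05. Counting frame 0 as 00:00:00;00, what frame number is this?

64231

As if non-drop at 30 labels/s: (0 × 3600 + 35 × 60 + 43) × 30 + 5 = 64295.
Minute boundaries passed: 35; those not divisible by 10: 35 − 3 = 32; dropped labels = 2 × 32 = 64.
Actual frame index = 64295 − 64 = 64231.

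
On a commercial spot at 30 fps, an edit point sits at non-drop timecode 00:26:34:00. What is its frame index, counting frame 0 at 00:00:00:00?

Total seconds to the label: (0 × 3600 + 26 × 60 + 34) = 1594.
Frame index = 1594 × 30 + 0 = 47820.

frame 47820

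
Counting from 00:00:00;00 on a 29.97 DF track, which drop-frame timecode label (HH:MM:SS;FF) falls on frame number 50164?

00:27:53;24

Ten DF minutes hold 17982 frames, so frame 50164 lies in block 2 (frames 35964–53945) with 14200 frames into that block.
The block's first minute is 1800 frames and the rest 1798 each; 14200 frames reaches minute 7, so 2 × 18 + 7 × 2 = 50 labels have been skipped so far.
Adding those back, label number 50164 + 50 = 50214 at 30 labels/s is 1673 s + 24 f = 0 h 27 min 53 s frame 24, i.e. 00:27:53;24.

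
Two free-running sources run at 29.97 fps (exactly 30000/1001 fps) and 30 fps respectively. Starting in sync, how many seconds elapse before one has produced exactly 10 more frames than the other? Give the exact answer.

1001/3 seconds

The gap grows by |30 − 30000/1001| = 30/1001 frames per second.
Time for a 10-frame gap: 10 ÷ (30/1001) = 1001/3 s.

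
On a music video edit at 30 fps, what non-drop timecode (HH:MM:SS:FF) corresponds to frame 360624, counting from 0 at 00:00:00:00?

03:20:20:24

360624 ÷ 30 = 12020 full seconds, remainder 24 frames.
12020 s = 3 h 20 min 20 s.
Timecode: 03:20:20:24.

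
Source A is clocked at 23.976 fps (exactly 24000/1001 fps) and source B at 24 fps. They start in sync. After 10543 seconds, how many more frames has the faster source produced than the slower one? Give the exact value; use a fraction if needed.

A emits 24000/1001 × 10543 = 19464000/77 frames; B emits 24 × 10543 = 253032.
Difference = 19464/77 frames (≈ 252.7792); B is ahead of A.

19464/77 frames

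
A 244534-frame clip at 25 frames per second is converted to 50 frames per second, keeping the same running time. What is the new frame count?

489068 frames

Frames at target rate = 244534 × (50) / (25) = 489068.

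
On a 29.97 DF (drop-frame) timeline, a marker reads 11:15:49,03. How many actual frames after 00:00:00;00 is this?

Complete 10-minute blocks: 67, each 17982 frames → 1204794.
Remaining 5 whole minutes in the current block: 1800 + 4 × 1798 = 8992 frames.
Within the current minute: 49 × 30 + 3 − 2 = 1471 (labels ;00/;01 skipped at this minute). Total = 1204794 + 8992 + 1471 = 1215257.

1215257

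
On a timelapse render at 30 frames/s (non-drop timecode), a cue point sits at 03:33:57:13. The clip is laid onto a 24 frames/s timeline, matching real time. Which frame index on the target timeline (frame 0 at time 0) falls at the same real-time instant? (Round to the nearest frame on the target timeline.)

frame 308098

Source frame index: (3×3600 + 33×60 + 57) × 30 + 13 = 385123.
Real time: 385123 / (30) = 385123/30 s.
Target frame: (385123/30) × (24) = 1540492/5 ≈ 308098.400 → 308098.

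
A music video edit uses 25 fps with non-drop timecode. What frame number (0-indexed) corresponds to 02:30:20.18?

225518

Total seconds to the label: (2 × 3600 + 30 × 60 + 20) = 9020.
Frame index = 9020 × 25 + 18 = 225518.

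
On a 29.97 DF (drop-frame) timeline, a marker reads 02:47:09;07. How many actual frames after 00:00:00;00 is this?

300575

As if non-drop at 30 labels/s: (2 × 3600 + 47 × 60 + 9) × 30 + 7 = 300877.
Minute boundaries passed: 167; those not divisible by 10: 167 − 16 = 151; dropped labels = 2 × 151 = 302.
Actual frame index = 300877 − 302 = 300575.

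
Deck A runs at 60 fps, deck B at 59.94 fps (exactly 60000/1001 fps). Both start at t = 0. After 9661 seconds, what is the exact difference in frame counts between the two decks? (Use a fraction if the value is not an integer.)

579660/1001 frames

A emits 60 × 9661 = 579660 frames; B emits 60000/1001 × 9661 = 579660000/1001.
Difference = 579660/1001 frames (≈ 579.0809); B is behind A.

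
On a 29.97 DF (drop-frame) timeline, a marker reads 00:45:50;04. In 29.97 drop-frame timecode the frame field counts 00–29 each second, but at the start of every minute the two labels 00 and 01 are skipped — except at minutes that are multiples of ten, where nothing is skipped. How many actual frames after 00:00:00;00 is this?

Complete 10-minute blocks: 4, each 17982 frames → 71928.
Remaining 5 whole minutes in the current block: 1800 + 4 × 1798 = 8992 frames.
Within the current minute: 50 × 30 + 4 − 2 = 1502 (labels ;00/;01 skipped at this minute). Total = 71928 + 8992 + 1502 = 82422.

82422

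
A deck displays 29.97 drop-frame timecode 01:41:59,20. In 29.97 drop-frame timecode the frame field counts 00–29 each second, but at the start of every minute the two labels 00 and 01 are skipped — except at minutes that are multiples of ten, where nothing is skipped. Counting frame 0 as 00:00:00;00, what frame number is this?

183408

Complete 10-minute blocks: 10, each 17982 frames → 179820.
Remaining 1 whole minute in the current block: 1800 + 0 × 1798 = 1800 frames.
Within the current minute: 59 × 30 + 20 − 2 = 1788 (labels ;00/;01 skipped at this minute). Total = 179820 + 1800 + 1788 = 183408.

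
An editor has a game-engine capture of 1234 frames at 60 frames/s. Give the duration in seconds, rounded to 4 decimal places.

20.5667 seconds

Running time = 1234 × 1/60 = 617/30 s ≈ 20.5667 s.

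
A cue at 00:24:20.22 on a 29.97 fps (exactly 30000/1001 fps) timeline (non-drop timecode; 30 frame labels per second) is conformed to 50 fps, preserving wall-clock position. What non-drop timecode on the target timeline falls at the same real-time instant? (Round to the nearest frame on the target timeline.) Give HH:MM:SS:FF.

Source frame index: (0×3600 + 24×60 + 20) × 30 + 22 = 43822.
Real time: 43822 / (30000/1001) = 21932911/15000 s.
Target frame: (21932911/15000) × (50) = 21932911/300 ≈ 73109.703 → 73110.
At 50 labels/s: frame 73110 → 00:24:22:10.

00:24:22:10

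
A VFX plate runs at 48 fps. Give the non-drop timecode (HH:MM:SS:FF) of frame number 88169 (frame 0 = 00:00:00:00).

88169 ÷ 48 = 1836 full seconds, remainder 41 frames.
1836 s = 0 h 30 min 36 s.
Timecode: 00:30:36:41.

00:30:36:41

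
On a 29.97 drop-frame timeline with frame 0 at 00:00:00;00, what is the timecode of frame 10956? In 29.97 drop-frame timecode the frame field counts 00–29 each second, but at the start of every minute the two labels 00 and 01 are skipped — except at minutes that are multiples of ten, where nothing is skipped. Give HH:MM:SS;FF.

Ten DF minutes hold 17982 frames, so frame 10956 lies in block 0 (frames 0–17981) with 10956 frames into that block.
The block's first minute is 1800 frames and the rest 1798 each; 10956 frames reaches minute 6, so 0 × 18 + 6 × 2 = 12 labels have been skipped so far.
Adding those back, label number 10956 + 12 = 10968 at 30 labels/s is 365 s + 18 f = 0 h 6 min 5 s frame 18, i.e. 00:06:05;18.

00:06:05;18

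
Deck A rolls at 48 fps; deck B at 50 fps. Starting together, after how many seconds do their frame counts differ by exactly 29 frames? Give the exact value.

The gap grows by |50 − 48| = 2 frames per second.
Time for a 29-frame gap: 29 ÷ (2) = 14.5 s.

14.5 seconds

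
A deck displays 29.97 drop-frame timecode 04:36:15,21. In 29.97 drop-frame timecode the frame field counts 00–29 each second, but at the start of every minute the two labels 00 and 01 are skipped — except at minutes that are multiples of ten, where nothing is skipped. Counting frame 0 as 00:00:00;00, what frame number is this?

496773

As if non-drop at 30 labels/s: (4 × 3600 + 36 × 60 + 15) × 30 + 21 = 497271.
Minute boundaries passed: 276; those not divisible by 10: 276 − 27 = 249; dropped labels = 2 × 249 = 498.
Actual frame index = 497271 − 498 = 496773.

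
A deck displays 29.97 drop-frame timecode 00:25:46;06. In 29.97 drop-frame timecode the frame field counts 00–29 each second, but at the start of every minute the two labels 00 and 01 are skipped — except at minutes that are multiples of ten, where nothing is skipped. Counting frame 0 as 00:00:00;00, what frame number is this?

46340

Complete 10-minute blocks: 2, each 17982 frames → 35964.
Remaining 5 whole minutes in the current block: 1800 + 4 × 1798 = 8992 frames.
Within the current minute: 46 × 30 + 6 − 2 = 1384 (labels ;00/;01 skipped at this minute). Total = 35964 + 8992 + 1384 = 46340.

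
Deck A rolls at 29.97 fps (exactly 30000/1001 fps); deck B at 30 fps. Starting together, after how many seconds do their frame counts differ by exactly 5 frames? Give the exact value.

1001/6 seconds

The gap grows by |30 − 30000/1001| = 30/1001 frames per second.
Time for a 5-frame gap: 5 ÷ (30/1001) = 1001/6 s.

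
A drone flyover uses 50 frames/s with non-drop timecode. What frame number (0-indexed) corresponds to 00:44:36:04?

Total seconds to the label: (0 × 3600 + 44 × 60 + 36) = 2676.
Frame index = 2676 × 50 + 4 = 133804.

133804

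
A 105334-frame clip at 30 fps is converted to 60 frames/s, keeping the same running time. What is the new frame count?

210668 frames

Target frames = source frames × (target rate / source rate) = 105334 × (60)/(30) = 105334 × 2 = 210668.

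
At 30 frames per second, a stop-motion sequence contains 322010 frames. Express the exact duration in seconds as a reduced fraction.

Running time = 322010 ÷ (30) = 322010 × 1/30 = 32201/3 s.

32201/3 seconds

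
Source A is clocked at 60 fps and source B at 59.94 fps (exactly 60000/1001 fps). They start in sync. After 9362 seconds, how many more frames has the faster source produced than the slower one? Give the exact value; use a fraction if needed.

561720/1001 frames

A emits 60 × 9362 = 561720 frames; B emits 60000/1001 × 9362 = 561720000/1001.
Difference = 561720/1001 frames (≈ 561.1588); B is behind A.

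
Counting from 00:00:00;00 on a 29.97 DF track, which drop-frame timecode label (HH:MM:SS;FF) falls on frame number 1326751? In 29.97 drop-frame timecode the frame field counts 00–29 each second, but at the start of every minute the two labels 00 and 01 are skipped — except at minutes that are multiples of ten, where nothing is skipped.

Each 10-minute DF block holds 10 × 60 × 30 − 9 × 2 = 17982 frames. 1326751 ÷ 17982 → 73 full blocks, remainder 14065.
Within the partial block the first minute is 1800 frames and each further minute 1798, so 7 further minute boundaries passed. Total skipped labels = 18 × 73 + 2 × 7 = 1328.
Non-drop label index = 1326751 + 1328 = 1328079; at 30 labels/s that is 12:17:49:09, i.e. DF 12:17:49;09.

12:17:49;09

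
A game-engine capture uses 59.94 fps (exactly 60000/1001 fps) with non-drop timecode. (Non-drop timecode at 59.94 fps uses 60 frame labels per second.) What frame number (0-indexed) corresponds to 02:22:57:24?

Total seconds to the label: (2 × 3600 + 22 × 60 + 57) = 8577.
Frame index = 8577 × 60 + 24 = 514644.

514644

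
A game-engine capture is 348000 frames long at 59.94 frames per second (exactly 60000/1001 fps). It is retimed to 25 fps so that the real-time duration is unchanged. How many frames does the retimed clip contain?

145145 frames

Target frames = source frames × (target rate / source rate) = 348000 × (25)/(60000/1001) = 348000 × 1001/2400 = 145145.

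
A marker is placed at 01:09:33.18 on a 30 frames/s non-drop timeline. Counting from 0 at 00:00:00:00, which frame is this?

Total seconds to the label: (1 × 3600 + 9 × 60 + 33) = 4173.
Frame index = 4173 × 30 + 18 = 125208.

125208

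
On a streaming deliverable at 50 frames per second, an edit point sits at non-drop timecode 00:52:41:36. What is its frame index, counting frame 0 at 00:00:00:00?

frame 158086

Total seconds to the label: (0 × 3600 + 52 × 60 + 41) = 3161.
Frame index = 3161 × 50 + 36 = 158086.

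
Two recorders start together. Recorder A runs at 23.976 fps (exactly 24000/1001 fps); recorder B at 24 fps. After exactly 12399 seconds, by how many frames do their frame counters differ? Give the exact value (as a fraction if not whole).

A emits 24000/1001 × 12399 = 297576000/1001 frames; B emits 24 × 12399 = 297576.
Difference = 297576/1001 frames (≈ 297.2787); B is ahead of A.

297576/1001 frames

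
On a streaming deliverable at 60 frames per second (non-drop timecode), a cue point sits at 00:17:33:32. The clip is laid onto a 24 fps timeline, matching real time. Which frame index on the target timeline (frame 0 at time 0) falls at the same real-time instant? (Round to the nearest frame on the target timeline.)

frame 25285

Source frame index: (0×3600 + 17×60 + 33) × 60 + 32 = 63212.
Real time: 63212 / (60) = 15803/15 s.
Target frame: (15803/15) × (24) = 126424/5 ≈ 25284.800 → 25285.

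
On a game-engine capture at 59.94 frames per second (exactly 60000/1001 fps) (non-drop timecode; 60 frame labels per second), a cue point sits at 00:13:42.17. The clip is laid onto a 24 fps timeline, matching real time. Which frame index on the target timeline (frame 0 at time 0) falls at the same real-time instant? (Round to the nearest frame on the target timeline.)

frame 19755

Source frame index: (0×3600 + 13×60 + 42) × 60 + 17 = 49337.
Real time: 49337 / (60000/1001) = 49386337/60000 s.
Target frame: (49386337/60000) × (24) = 49386337/2500 ≈ 19754.535 → 19755.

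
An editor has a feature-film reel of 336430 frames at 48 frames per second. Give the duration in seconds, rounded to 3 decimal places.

7008.958 seconds

Running time = 336430 × 1/48 = 168215/24 s ≈ 7008.958 s.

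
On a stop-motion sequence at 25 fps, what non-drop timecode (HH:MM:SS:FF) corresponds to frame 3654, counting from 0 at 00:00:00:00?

00:02:26:04

3654 ÷ 25 = 146 full seconds, remainder 4 frames.
146 s = 0 h 2 min 26 s.
Timecode: 00:02:26:04.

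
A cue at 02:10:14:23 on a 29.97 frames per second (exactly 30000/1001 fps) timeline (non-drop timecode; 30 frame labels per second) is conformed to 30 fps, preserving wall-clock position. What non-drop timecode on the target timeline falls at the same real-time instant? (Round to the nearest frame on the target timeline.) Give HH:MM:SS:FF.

02:10:22:17

Source frame index: (2×3600 + 10×60 + 14) × 30 + 23 = 234443.
Real time: 234443 / (30000/1001) = 234677443/30000 s.
Target frame: (234677443/30000) × (30) = 234677443/1000 ≈ 234677.443 → 234677.
At 30 labels/s: frame 234677 → 02:10:22:17.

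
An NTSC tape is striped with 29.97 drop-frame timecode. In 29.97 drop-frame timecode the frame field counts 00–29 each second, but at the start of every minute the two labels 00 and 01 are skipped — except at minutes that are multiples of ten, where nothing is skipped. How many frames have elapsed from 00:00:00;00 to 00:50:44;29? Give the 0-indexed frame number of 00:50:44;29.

91259

As if non-drop at 30 labels/s: (0 × 3600 + 50 × 60 + 44) × 30 + 29 = 91349.
Minute boundaries passed: 50; those not divisible by 10: 50 − 5 = 45; dropped labels = 2 × 45 = 90.
Actual frame index = 91349 − 90 = 91259.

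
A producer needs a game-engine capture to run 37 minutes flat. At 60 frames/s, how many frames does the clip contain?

37 min = 2220 s.
Frames = 2220 × 60 = 133200.

133200 frames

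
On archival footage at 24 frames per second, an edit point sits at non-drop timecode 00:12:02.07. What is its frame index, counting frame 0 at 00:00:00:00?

Total seconds to the label: (0 × 3600 + 12 × 60 + 2) = 722.
Frame index = 722 × 24 + 7 = 17335.

frame 17335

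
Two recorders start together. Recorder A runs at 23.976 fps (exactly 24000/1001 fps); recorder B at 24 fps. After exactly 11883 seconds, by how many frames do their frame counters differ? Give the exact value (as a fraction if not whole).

285192/1001 frames

A emits 24000/1001 × 11883 = 285192000/1001 frames; B emits 24 × 11883 = 285192.
Difference = 285192/1001 frames (≈ 284.9071); B is ahead of A.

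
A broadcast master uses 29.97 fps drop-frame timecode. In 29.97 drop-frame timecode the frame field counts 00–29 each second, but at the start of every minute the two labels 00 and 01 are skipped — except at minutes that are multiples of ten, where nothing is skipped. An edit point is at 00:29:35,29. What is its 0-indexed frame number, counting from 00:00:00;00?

Complete 10-minute blocks: 2, each 17982 frames → 35964.
Remaining 9 whole minutes in the current block: 1800 + 8 × 1798 = 16184 frames.
Within the current minute: 35 × 30 + 29 − 2 = 1077 (labels ;00/;01 skipped at this minute). Total = 35964 + 16184 + 1077 = 53225.

53225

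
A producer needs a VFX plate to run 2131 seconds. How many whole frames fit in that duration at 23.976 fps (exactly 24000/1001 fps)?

Frames = 2131 × 24000/1001 = 51144000/1001 ≈ 51092.9071.
Complete frames: 51092.

51092 frames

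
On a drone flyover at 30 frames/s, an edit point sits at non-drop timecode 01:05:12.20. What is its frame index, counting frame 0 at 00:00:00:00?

117380

Total seconds to the label: (1 × 3600 + 5 × 60 + 12) = 3912.
Frame index = 3912 × 30 + 20 = 117380.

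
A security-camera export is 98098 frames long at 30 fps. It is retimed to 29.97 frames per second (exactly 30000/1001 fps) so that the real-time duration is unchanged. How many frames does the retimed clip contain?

98000 frames

Target frames = source frames × (target rate / source rate) = 98098 × (30000/1001)/(30) = 98098 × 1000/1001 = 98000.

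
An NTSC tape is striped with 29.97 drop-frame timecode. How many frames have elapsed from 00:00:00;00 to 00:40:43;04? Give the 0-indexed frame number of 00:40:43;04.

73222

As if non-drop at 30 labels/s: (0 × 3600 + 40 × 60 + 43) × 30 + 4 = 73294.
Minute boundaries passed: 40; those not divisible by 10: 40 − 4 = 36; dropped labels = 2 × 36 = 72.
Actual frame index = 73294 − 72 = 73222.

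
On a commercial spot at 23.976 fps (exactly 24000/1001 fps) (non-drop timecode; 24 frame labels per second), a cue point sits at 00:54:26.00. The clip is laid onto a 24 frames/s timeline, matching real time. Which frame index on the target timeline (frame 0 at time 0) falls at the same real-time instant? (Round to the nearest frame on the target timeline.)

Source frame index: (0×3600 + 54×60 + 26) × 24 + 0 = 78384.
Real time: 78384 / (24000/1001) = 1634633/500 s.
Target frame: (1634633/500) × (24) = 9807798/125 ≈ 78462.384 → 78462.

frame 78462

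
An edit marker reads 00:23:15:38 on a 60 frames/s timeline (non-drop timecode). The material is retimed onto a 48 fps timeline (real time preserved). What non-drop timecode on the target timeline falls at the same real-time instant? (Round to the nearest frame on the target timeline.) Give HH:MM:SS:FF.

00:23:15:30

Source frame index: (0×3600 + 23×60 + 15) × 60 + 38 = 83738.
Real time: 83738 / (60) = 41869/30 s.
Target frame: (41869/30) × (48) = 334952/5 ≈ 66990.400 → 66990.
At 48 labels/s: frame 66990 → 00:23:15:30.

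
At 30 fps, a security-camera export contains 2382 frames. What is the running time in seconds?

Running time = 2382 / (30) = 79.4 s.

79.4 seconds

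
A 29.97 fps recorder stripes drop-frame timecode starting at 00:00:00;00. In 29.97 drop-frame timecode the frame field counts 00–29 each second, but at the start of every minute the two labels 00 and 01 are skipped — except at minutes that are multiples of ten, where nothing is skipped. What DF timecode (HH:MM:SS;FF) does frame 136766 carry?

Ten DF minutes hold 17982 frames, so frame 136766 lies in block 7 (frames 125874–143855) with 10892 frames into that block.
The block's first minute is 1800 frames and the rest 1798 each; 10892 frames reaches minute 6, so 7 × 18 + 6 × 2 = 138 labels have been skipped so far.
Adding those back, label number 136766 + 138 = 136904 at 30 labels/s is 4563 s + 14 f = 1 h 16 min 3 s frame 14, i.e. 01:16:03;14.

01:16:03;14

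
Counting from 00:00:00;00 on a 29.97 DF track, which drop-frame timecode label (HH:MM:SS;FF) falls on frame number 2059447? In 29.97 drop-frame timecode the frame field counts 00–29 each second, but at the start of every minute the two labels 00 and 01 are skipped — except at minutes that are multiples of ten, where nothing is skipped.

Each 10-minute DF block holds 10 × 60 × 30 − 9 × 2 = 17982 frames. 2059447 ÷ 17982 → 114 full blocks, remainder 9499.
Within the partial block the first minute is 1800 frames and each further minute 1798, so 5 further minute boundaries passed. Total skipped labels = 18 × 114 + 2 × 5 = 2062.
Non-drop label index = 2059447 + 2062 = 2061509; at 30 labels/s that is 19:05:16:29, i.e. DF 19:05:16;29.

19:05:16;29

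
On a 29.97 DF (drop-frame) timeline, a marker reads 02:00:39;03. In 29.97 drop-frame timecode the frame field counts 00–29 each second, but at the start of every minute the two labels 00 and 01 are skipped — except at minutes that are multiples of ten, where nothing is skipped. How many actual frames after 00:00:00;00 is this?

216957

As if non-drop at 30 labels/s: (2 × 3600 + 0 × 60 + 39) × 30 + 3 = 217173.
Minute boundaries passed: 120; those not divisible by 10: 120 − 12 = 108; dropped labels = 2 × 108 = 216.
Actual frame index = 217173 − 216 = 216957.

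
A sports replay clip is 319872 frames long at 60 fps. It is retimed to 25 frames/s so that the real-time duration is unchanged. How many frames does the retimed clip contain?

133280 frames

Target frames = source frames × (target rate / source rate) = 319872 × (25)/(60) = 319872 × 5/12 = 133280.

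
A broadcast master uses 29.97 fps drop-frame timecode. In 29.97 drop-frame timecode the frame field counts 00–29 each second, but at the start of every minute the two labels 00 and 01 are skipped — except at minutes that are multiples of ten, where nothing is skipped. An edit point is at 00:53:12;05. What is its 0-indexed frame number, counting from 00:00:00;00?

95669

Complete 10-minute blocks: 5, each 17982 frames → 89910.
Remaining 3 whole minutes in the current block: 1800 + 2 × 1798 = 5396 frames.
Within the current minute: 12 × 30 + 5 − 2 = 363 (labels ;00/;01 skipped at this minute). Total = 89910 + 5396 + 363 = 95669.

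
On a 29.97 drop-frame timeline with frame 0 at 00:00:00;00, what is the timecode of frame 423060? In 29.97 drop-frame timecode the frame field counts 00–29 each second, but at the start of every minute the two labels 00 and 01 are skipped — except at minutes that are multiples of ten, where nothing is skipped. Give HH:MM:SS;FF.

Ten DF minutes hold 17982 frames, so frame 423060 lies in block 23 (frames 413586–431567) with 9474 frames into that block.
The block's first minute is 1800 frames and the rest 1798 each; 9474 frames reaches minute 5, so 23 × 18 + 5 × 2 = 424 labels have been skipped so far.
Adding those back, label number 423060 + 424 = 423484 at 30 labels/s is 14116 s + 4 f = 3 h 55 min 16 s frame 4, i.e. 03:55:16;04.

03:55:16;04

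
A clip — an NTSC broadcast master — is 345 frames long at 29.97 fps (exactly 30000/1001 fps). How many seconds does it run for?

Running time = 345 / (30000/1001) = 11.5115 s.

11.5115 seconds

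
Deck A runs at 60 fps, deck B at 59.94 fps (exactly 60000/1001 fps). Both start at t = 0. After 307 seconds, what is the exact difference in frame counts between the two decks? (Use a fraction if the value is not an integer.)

18420/1001 frames

A emits 60 × 307 = 18420 frames; B emits 60000/1001 × 307 = 18420000/1001.
Difference = 18420/1001 frames (≈ 18.4016); B is behind A.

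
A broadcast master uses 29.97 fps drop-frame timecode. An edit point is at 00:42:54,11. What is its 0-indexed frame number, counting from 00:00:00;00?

Complete 10-minute blocks: 4, each 17982 frames → 71928.
Remaining 2 whole minutes in the current block: 1800 + 1 × 1798 = 3598 frames.
Within the current minute: 54 × 30 + 11 − 2 = 1629 (labels ;00/;01 skipped at this minute). Total = 71928 + 3598 + 1629 = 77155.

77155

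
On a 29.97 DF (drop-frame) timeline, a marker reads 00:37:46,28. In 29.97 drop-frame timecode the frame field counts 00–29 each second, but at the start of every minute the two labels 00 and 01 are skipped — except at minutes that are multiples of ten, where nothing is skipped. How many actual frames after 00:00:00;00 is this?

Complete 10-minute blocks: 3, each 17982 frames → 53946.
Remaining 7 whole minutes in the current block: 1800 + 6 × 1798 = 12588 frames.
Within the current minute: 46 × 30 + 28 − 2 = 1406 (labels ;00/;01 skipped at this minute). Total = 53946 + 12588 + 1406 = 67940.

67940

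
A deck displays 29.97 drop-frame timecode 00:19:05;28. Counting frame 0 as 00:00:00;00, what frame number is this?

34342

As if non-drop at 30 labels/s: (0 × 3600 + 19 × 60 + 5) × 30 + 28 = 34378.
Minute boundaries passed: 19; those not divisible by 10: 19 − 1 = 18; dropped labels = 2 × 18 = 36.
Actual frame index = 34378 − 36 = 34342.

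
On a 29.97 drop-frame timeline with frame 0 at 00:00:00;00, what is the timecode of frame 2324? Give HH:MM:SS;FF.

Each 10-minute DF block holds 10 × 60 × 30 − 9 × 2 = 17982 frames. 2324 ÷ 17982 → 0 full blocks, remainder 2324.
Within the partial block the first minute is 1800 frames and each further minute 1798, so 1 further minute boundary passed. Total skipped labels = 18 × 0 + 2 × 1 = 2.
Non-drop label index = 2324 + 2 = 2326; at 30 labels/s that is 00:01:17:16, i.e. DF 00:01:17;16.

00:01:17;16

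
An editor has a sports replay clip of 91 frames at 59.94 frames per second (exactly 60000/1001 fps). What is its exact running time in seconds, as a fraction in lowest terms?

Running time = 91 ÷ (60000/1001) = 91 × 1001/60000 = 91091/60000 s.

91091/60000 seconds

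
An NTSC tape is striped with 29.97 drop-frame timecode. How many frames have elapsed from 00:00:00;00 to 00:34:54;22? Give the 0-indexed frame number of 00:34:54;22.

As if non-drop at 30 labels/s: (0 × 3600 + 34 × 60 + 54) × 30 + 22 = 62842.
Minute boundaries passed: 34; those not divisible by 10: 34 − 3 = 31; dropped labels = 2 × 31 = 62.
Actual frame index = 62842 − 62 = 62780.

62780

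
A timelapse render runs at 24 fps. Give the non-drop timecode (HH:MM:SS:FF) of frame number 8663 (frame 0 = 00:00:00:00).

00:06:00:23

8663 ÷ 24 = 360 full seconds, remainder 23 frames.
360 s = 0 h 6 min 0 s.
Timecode: 00:06:00:23.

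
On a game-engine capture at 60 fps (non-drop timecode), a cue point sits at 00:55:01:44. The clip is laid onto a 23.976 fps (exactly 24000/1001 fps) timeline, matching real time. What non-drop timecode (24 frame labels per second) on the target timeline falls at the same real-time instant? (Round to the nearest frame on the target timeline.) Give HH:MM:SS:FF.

00:54:58:10

Source frame index: (0×3600 + 55×60 + 1) × 60 + 44 = 198104.
Real time: 198104 / (60) = 49526/15 s.
Target frame: (49526/15) × (24000/1001) = 79241600/1001 ≈ 79162.438 → 79162.
At 24 labels/s: frame 79162 → 00:54:58:10.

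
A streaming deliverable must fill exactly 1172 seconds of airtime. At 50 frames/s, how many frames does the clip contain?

58600 frames

Frames = 1172 × 50 = 58600.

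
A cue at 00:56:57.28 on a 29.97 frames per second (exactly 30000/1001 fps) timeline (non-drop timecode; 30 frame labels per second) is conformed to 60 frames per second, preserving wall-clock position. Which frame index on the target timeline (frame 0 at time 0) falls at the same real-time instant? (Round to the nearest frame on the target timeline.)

Source frame index: (0×3600 + 56×60 + 57) × 30 + 28 = 102538.
Real time: 102538 / (30000/1001) = 51320269/15000 s.
Target frame: (51320269/15000) × (60) = 51320269/250 ≈ 205281.076 → 205281.

frame 205281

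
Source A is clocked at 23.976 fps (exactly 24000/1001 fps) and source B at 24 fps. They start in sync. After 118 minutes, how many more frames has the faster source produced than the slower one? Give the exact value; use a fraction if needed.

169920/1001 frames

118 min = 7080 s.
A emits 24000/1001 × 7080 = 169920000/1001 frames; B emits 24 × 7080 = 169920.
Difference = 169920/1001 frames (≈ 169.7502); B is ahead of A.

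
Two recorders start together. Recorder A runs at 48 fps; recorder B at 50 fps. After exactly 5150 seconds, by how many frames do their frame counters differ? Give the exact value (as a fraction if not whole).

A emits 48 × 5150 = 247200 frames; B emits 50 × 5150 = 257500.
Difference = 10300 frames; B is ahead of A.

10300 frames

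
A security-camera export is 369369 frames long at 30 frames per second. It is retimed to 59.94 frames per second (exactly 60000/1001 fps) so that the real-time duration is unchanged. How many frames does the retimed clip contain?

Target frames = source frames × (target rate / source rate) = 369369 × (60000/1001)/(30) = 369369 × 2000/1001 = 738000.

738000 frames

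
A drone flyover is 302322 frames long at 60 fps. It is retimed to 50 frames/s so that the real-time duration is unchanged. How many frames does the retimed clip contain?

Target frames = source frames × (target rate / source rate) = 302322 × (50)/(60) = 302322 × 5/6 = 251935.

251935 frames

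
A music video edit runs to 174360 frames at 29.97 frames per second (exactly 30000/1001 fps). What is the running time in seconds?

5817.812 seconds

Running time = 174360 / (30000/1001) = 5817.812 s.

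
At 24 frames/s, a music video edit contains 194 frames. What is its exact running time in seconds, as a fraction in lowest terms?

97/12 seconds

Running time = 194 ÷ (24) = 194 × 1/24 = 97/12 s.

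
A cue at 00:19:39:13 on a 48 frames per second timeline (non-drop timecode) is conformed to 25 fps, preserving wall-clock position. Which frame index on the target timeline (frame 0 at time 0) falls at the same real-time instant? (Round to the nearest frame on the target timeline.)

frame 29482

Source frame index: (0×3600 + 19×60 + 39) × 48 + 13 = 56605.
Real time: 56605 / (48) = 56605/48 s.
Target frame: (56605/48) × (25) = 1415125/48 ≈ 29481.771 → 29482.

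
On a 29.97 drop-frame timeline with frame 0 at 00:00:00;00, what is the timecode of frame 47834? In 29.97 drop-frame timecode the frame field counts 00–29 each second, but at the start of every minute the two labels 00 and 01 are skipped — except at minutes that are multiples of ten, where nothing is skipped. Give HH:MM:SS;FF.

Ten DF minutes hold 17982 frames, so frame 47834 lies in block 2 (frames 35964–53945) with 11870 frames into that block.
The block's first minute is 1800 frames and the rest 1798 each; 11870 frames reaches minute 6, so 2 × 18 + 6 × 2 = 48 labels have been skipped so far.
Adding those back, label number 47834 + 48 = 47882 at 30 labels/s is 1596 s + 2 f = 0 h 26 min 36 s frame 2, i.e. 00:26:36;02.

00:26:36;02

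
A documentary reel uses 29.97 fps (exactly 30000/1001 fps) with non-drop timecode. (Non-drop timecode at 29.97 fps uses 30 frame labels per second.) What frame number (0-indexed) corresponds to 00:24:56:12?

frame 44892

Total seconds to the label: (0 × 3600 + 24 × 60 + 56) = 1496.
Frame index = 1496 × 30 + 12 = 44892.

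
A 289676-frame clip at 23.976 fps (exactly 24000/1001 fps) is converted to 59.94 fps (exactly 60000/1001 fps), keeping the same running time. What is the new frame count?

724190 frames

Target frames = source frames × (target rate / source rate) = 289676 × (60000/1001)/(24000/1001) = 289676 × 5/2 = 724190.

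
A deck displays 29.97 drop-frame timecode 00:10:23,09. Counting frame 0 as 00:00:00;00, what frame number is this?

Complete 10-minute blocks: 1, each 17982 frames → 17982.
Remaining 0 whole minutes in the current block: 0 frames.
Within the current minute: 23 × 30 + 9 = 699. Total = 17982 + 0 + 699 = 18681.

18681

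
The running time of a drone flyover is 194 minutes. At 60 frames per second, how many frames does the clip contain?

698400 frames

194 min = 11640 s.
Frames = 11640 × 60 = 698400.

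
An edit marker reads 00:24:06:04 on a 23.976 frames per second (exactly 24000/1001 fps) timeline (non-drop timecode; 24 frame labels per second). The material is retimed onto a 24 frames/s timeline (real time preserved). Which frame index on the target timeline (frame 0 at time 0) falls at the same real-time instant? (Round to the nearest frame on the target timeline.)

Source frame index: (0×3600 + 24×60 + 6) × 24 + 4 = 34708.
Real time: 34708 / (24000/1001) = 8685677/6000 s.
Target frame: (8685677/6000) × (24) = 8685677/250 ≈ 34742.708 → 34743.

frame 34743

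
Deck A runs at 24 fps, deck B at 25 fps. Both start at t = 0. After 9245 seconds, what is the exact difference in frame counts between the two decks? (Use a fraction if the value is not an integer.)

A emits 24 × 9245 = 221880 frames; B emits 25 × 9245 = 231125.
Difference = 9245 frames; B is ahead of A.

9245 frames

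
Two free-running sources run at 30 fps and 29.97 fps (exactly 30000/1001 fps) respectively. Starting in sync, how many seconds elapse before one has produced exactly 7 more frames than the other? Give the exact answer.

The gap grows by |30000/1001 − 30| = 30/1001 frames per second.
Time for a 7-frame gap: 7 ÷ (30/1001) = 7007/30 s.

7007/30 seconds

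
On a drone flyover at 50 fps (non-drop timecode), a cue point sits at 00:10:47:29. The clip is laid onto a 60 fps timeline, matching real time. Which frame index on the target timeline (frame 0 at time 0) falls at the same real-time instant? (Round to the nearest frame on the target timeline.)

Source frame index: (0×3600 + 10×60 + 47) × 50 + 29 = 32379.
Real time: 32379 / (50) = 32379/50 s.
Target frame: (32379/50) × (60) = 194274/5 ≈ 38854.800 → 38855.

frame 38855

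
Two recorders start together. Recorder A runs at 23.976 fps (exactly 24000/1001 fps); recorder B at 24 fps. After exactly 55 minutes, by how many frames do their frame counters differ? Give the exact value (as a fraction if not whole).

7200/91 frames

55 min = 3300 s.
A emits 24000/1001 × 3300 = 7200000/91 frames; B emits 24 × 3300 = 79200.
Difference = 7200/91 frames (≈ 79.1209); B is ahead of A.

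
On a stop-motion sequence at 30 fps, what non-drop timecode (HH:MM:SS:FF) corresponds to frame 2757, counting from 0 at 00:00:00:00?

2757 ÷ 30 = 91 full seconds, remainder 27 frames.
91 s = 0 h 1 min 31 s.
Timecode: 00:01:31:27.

00:01:31:27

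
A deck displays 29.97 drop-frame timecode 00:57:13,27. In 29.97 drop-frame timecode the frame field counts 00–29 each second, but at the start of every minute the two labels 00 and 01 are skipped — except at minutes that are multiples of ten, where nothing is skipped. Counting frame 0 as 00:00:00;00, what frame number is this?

102913

As if non-drop at 30 labels/s: (0 × 3600 + 57 × 60 + 13) × 30 + 27 = 103017.
Minute boundaries passed: 57; those not divisible by 10: 57 − 5 = 52; dropped labels = 2 × 52 = 104.
Actual frame index = 103017 − 104 = 102913.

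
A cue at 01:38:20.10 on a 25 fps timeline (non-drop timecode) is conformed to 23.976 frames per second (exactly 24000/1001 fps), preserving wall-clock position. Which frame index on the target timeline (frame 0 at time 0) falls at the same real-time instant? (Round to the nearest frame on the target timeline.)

frame 141468

Source frame index: (1×3600 + 38×60 + 20) × 25 + 10 = 147510.
Real time: 147510 / (25) = 29502/5 s.
Target frame: (29502/5) × (24000/1001) = 12873600/91 ≈ 141468.132 → 141468.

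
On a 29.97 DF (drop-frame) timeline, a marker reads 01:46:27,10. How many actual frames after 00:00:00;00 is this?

191428

As if non-drop at 30 labels/s: (1 × 3600 + 46 × 60 + 27) × 30 + 10 = 191620.
Minute boundaries passed: 106; those not divisible by 10: 106 − 10 = 96; dropped labels = 2 × 96 = 192.
Actual frame index = 191620 − 192 = 191428.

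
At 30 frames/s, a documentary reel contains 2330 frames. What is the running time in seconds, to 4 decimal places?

Running time = 2330 × 1/30 = 233/3 s ≈ 77.6667 s.

77.6667 seconds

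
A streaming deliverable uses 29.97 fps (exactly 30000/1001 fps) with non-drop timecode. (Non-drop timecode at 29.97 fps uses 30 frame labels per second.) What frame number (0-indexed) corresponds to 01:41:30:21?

182721

Total seconds to the label: (1 × 3600 + 41 × 60 + 30) = 6090.
Frame index = 6090 × 30 + 21 = 182721.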